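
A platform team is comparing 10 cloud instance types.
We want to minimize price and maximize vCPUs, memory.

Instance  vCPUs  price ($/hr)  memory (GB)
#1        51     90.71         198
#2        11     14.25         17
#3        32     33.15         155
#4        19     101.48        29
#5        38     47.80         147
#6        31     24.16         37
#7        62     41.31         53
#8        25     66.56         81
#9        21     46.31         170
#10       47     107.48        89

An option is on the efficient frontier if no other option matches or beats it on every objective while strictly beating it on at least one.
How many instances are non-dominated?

#1: not dominated (best memory).
#2: not dominated (best price).
#3: not dominated.
#4: dominated by #1 (vCPUs 51≥19, price 90.71≤101.48, memory 198≥29).
#5: not dominated.
#6: not dominated.
#7: not dominated (best vCPUs).
#8: dominated by #3 (vCPUs 32≥25, price 33.15≤66.56, memory 155≥81).
#9: not dominated.
#10: dominated by #1 (vCPUs 51≥47, price 90.71≤107.48, memory 198≥89).
Pareto-optimal: #1, #2, #3, #5, #6, #7, #9 → 7.

7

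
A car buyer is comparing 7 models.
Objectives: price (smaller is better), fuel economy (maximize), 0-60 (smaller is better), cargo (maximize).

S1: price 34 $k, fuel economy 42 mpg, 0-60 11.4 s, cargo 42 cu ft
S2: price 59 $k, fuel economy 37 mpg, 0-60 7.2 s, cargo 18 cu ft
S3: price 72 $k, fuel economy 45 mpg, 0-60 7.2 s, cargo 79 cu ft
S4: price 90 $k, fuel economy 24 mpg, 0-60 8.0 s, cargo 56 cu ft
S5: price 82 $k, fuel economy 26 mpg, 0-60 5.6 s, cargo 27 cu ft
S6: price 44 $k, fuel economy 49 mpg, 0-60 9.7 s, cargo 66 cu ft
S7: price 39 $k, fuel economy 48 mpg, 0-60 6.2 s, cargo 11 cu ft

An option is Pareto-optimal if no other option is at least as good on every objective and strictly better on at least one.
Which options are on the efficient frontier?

S1, S2, S3, S5, S6, S7

S1: not dominated (best price).
S2: not dominated.
S3: not dominated (best cargo).
S4: dominated by S3 (price 72≤90, fuel economy 45≥24, 0-60 7.2≤8.0, cargo 79≥56).
S5: not dominated (best 0-60).
S6: not dominated (best fuel economy).
S7: not dominated.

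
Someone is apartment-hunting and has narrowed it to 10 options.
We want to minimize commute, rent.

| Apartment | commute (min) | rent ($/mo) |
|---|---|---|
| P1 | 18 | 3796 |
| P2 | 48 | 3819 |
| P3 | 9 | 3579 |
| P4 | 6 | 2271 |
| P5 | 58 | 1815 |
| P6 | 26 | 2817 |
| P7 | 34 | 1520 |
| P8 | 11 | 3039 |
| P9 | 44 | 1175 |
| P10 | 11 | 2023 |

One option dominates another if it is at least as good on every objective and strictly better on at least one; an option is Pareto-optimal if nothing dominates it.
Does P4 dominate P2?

P4 vs P2: commute 6≤48, rent 2271≤3819 — P4 is at least as good on every objective with at least one strict improvement.

Yes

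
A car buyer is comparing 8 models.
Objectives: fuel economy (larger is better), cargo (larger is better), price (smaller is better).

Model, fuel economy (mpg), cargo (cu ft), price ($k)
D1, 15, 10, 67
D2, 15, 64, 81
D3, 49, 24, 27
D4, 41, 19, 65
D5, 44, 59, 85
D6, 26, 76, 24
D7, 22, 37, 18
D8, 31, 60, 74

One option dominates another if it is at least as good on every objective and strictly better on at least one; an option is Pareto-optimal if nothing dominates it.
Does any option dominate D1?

D3 vs D1: fuel economy 49≥15, cargo 24≥10, price 27≤67 — D3 is at least as good on every objective and strictly better on at least one, so D3 dominates D1.

Yes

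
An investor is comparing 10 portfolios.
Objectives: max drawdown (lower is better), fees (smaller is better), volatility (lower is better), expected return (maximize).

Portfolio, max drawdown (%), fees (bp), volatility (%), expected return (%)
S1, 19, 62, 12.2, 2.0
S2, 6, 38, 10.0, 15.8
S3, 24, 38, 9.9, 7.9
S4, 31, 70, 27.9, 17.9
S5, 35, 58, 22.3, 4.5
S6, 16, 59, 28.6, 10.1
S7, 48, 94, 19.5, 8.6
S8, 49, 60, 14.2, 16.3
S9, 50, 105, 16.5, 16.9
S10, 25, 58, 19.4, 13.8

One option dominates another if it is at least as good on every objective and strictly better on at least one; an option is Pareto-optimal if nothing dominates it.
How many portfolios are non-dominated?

S1: dominated by S2 (max drawdown 6≤19, fees 38≤62, volatility 10.0≤12.2, expected return 15.8≥2.0).
S2: not dominated (best max drawdown).
S3: not dominated (best volatility).
S4: not dominated (best expected return).
S5: dominated by S2 (max drawdown 6≤35, fees 38≤58, volatility 10.0≤22.3, expected return 15.8≥4.5).
S6: dominated by S2 (max drawdown 6≤16, fees 38≤59, volatility 10.0≤28.6, expected return 15.8≥10.1).
S7: dominated by S2 (max drawdown 6≤48, fees 38≤94, volatility 10.0≤19.5, expected return 15.8≥8.6).
S8: not dominated.
S9: not dominated.
S10: dominated by S2 (max drawdown 6≤25, fees 38≤58, volatility 10.0≤19.4, expected return 15.8≥13.8).
Pareto-optimal: S2, S3, S4, S8, S9 → 5.

5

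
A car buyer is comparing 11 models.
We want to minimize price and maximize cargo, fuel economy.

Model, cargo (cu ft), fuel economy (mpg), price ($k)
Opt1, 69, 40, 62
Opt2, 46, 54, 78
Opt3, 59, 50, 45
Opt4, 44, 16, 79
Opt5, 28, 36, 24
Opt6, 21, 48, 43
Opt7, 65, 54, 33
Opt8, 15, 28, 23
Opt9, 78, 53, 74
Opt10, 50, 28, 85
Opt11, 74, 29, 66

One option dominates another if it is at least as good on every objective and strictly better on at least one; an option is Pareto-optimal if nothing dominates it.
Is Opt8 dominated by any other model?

No

Opt1: worse on price (62 vs 23).
Opt2: worse on price (78 vs 23).
Opt3: worse on price (45 vs 23).
Opt4: worse on fuel economy (16 vs 28).
Opt5: worse on price (24 vs 23).
Opt6: worse on price (43 vs 23).
Opt7: worse on price (33 vs 23).
Opt9: worse on price (74 vs 23).
Opt10: worse on price (85 vs 23).
Opt11: worse on price (66 vs 23).
No option is at least as good as Opt8 on every objective and strictly better on one.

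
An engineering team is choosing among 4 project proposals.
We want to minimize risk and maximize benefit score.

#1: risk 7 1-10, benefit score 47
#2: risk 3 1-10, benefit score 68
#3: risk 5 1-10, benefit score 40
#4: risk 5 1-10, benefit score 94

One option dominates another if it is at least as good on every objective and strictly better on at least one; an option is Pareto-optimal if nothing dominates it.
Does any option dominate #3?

#2 vs #3: risk 3≤5, benefit score 68≥40 — #2 is at least as good on every objective and strictly better on at least one, so #2 dominates #3.

Yes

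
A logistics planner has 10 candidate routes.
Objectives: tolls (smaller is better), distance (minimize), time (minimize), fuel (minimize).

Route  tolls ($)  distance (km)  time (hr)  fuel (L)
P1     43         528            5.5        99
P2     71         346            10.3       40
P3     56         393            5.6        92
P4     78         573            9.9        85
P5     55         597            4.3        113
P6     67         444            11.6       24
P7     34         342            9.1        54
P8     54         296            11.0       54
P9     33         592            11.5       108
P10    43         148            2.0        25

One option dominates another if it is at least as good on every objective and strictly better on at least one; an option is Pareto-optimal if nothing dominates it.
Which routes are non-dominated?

P6, P7, P9, P10

P1: dominated by P10 (tolls 43≤43, distance 148≤528, time 2.0≤5.5, fuel 25≤99).
P2: dominated by P10 (tolls 43≤71, distance 148≤346, time 2.0≤10.3, fuel 25≤40).
P3: dominated by P10 (tolls 43≤56, distance 148≤393, time 2.0≤5.6, fuel 25≤92).
P4: dominated by P7 (tolls 34≤78, distance 342≤573, time 9.1≤9.9, fuel 54≤85).
P5: dominated by P10 (tolls 43≤55, distance 148≤597, time 2.0≤4.3, fuel 25≤113).
P6: not dominated (best fuel).
P7: not dominated.
P8: dominated by P10 (tolls 43≤54, distance 148≤296, time 2.0≤11.0, fuel 25≤54).
P9: not dominated (best tolls).
P10: not dominated (best distance).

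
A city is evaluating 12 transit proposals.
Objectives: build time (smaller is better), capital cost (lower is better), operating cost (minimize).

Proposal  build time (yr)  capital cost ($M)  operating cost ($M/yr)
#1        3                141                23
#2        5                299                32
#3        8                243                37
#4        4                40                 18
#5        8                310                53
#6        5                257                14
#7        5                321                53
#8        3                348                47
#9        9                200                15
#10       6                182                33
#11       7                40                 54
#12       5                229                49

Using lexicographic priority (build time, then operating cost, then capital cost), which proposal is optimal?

#1

First minimize build time: best is 3, kept {#1, #8}.
Then minimize operating cost: best is 23, kept {#1}.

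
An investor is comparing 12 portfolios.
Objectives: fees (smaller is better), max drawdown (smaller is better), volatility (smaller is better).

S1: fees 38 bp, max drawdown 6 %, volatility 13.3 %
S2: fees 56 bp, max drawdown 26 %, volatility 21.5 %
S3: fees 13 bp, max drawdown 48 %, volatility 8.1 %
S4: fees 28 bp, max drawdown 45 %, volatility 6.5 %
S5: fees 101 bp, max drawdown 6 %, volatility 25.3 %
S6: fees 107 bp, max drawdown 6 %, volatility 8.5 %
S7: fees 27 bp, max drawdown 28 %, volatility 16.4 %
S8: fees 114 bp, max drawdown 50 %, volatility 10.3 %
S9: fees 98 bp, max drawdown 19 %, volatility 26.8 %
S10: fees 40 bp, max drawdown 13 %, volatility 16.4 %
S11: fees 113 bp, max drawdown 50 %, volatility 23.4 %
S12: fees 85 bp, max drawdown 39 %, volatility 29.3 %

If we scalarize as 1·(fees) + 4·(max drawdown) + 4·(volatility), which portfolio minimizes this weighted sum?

S1

S1: 1·38 + 4·6 + 4·13.3 = 115.2
S2: 1·56 + 4·26 + 4·21.5 = 246.0
S3: 1·13 + 4·48 + 4·8.1 = 237.4
S4: 1·28 + 4·45 + 4·6.5 = 234.0
S5: 1·101 + 4·6 + 4·25.3 = 226.2
S6: 1·107 + 4·6 + 4·8.5 = 165.0
S7: 1·27 + 4·28 + 4·16.4 = 204.6
S8: 1·114 + 4·50 + 4·10.3 = 355.2
S9: 1·98 + 4·19 + 4·26.8 = 281.2
S10: 1·40 + 4·13 + 4·16.4 = 157.6
S11: 1·113 + 4·50 + 4·23.4 = 406.6
S12: 1·85 + 4·39 + 4·29.3 = 358.2
Lowest: S1 at 115.2.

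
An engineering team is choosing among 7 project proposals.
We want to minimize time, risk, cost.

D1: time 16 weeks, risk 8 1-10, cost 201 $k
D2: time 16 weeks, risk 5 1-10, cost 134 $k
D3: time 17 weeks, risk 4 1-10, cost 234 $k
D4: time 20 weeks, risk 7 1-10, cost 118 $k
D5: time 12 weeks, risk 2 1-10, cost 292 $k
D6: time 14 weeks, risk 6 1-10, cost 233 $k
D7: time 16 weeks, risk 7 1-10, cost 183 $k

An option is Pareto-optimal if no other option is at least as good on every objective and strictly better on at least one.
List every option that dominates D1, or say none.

D2: time 16≤16, risk 5≤8, cost 134≤201 — dominates D1.
D7: time 16≤16, risk 7≤8, cost 183≤201 — dominates D1.
Others (D3, D4, D5, D6) are each worse than D1 on at least one objective.

D2, D7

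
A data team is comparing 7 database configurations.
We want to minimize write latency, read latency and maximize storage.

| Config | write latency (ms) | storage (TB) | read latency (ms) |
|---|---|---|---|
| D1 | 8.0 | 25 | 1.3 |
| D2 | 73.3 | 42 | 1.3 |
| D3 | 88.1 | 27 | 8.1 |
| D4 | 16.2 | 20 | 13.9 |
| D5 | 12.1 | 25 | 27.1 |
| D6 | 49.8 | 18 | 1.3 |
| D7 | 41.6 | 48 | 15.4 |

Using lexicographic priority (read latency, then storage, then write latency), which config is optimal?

D2

First minimize read latency: best is 1.3, kept {D1, D2, D6}.
Then maximize storage: best is 42, kept {D2}.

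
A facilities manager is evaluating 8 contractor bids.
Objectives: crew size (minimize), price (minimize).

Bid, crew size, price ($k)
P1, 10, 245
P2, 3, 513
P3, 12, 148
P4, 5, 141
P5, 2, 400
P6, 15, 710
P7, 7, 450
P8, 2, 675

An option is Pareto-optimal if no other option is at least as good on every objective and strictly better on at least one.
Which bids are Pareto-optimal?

P1: dominated by P4 (crew size 5≤10, price 141≤245).
P2: dominated by P5 (crew size 2≤3, price 400≤513).
P3: dominated by P4 (crew size 5≤12, price 141≤148).
P4: not dominated (best price).
P5: not dominated.
P6: dominated by P1 (crew size 10≤15, price 245≤710).
P7: dominated by P4 (crew size 5≤7, price 141≤450).
P8: dominated by P5 (crew size 2≤2, price 400≤675).

P4, P5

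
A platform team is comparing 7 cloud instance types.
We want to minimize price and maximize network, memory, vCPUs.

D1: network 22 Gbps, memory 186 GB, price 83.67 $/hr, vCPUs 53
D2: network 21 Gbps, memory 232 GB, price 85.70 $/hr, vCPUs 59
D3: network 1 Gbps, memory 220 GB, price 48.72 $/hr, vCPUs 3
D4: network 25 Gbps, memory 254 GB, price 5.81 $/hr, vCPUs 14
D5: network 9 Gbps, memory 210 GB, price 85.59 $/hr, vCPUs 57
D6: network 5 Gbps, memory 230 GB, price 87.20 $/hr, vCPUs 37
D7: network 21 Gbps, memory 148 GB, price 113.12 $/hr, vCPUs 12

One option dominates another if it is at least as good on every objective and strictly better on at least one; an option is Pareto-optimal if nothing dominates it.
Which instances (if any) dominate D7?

D1: network 22≥21, memory 186≥148, price 83.67≤113.12, vCPUs 53≥12 — dominates D7.
D2: network 21≥21, memory 232≥148, price 85.70≤113.12, vCPUs 59≥12 — dominates D7.
D4: network 25≥21, memory 254≥148, price 5.81≤113.12, vCPUs 14≥12 — dominates D7.
Others (D3, D5, D6) are each worse than D7 on at least one objective.

D1, D2, D4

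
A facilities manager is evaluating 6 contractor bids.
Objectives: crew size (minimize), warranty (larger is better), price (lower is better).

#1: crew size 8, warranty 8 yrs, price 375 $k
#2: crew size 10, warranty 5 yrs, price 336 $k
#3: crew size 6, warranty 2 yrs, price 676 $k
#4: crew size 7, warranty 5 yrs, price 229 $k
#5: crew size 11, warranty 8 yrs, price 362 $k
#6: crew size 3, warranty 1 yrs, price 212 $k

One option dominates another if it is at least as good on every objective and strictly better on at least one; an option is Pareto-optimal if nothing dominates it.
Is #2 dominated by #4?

Yes

#4 vs #2: crew size 7≤10, warranty 5≥5, price 229≤336 — #4 is at least as good on every objective with at least one strict improvement.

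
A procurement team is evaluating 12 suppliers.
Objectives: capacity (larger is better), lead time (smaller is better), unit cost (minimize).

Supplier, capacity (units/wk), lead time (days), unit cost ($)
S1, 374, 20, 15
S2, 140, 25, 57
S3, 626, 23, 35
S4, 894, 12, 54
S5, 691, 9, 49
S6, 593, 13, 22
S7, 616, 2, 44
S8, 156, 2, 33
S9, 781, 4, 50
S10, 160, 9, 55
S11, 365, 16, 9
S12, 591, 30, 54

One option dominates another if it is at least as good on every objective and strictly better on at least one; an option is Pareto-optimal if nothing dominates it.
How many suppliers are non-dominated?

S1: not dominated.
S2: dominated by S1 (capacity 374≥140, lead time 20≤25, unit cost 15≤57).
S3: not dominated.
S4: not dominated (best capacity).
S5: not dominated.
S6: not dominated.
S7: not dominated.
S8: not dominated.
S9: not dominated.
S10: dominated by S5 (capacity 691≥160, lead time 9≤9, unit cost 49≤55).
S11: not dominated (best unit cost).
S12: dominated by S3 (capacity 626≥591, lead time 23≤30, unit cost 35≤54).
Pareto-optimal: S1, S3, S4, S5, S6, S7, S8, S9, S11 → 9.

9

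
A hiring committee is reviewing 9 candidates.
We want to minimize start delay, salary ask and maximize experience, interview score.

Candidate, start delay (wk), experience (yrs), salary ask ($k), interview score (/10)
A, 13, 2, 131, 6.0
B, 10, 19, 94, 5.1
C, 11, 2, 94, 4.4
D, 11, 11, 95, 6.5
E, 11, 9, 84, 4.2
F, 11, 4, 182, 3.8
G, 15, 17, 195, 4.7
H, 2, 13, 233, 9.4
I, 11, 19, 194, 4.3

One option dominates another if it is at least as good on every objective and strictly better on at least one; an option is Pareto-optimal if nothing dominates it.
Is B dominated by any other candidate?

No

A: worse on start delay (13 vs 10).
C: worse on start delay (11 vs 10).
D: worse on start delay (11 vs 10).
E: worse on start delay (11 vs 10).
F: worse on start delay (11 vs 10).
G: worse on start delay (15 vs 10).
H: worse on experience (13 vs 19).
I: worse on start delay (11 vs 10).
No option is at least as good as B on every objective and strictly better on one.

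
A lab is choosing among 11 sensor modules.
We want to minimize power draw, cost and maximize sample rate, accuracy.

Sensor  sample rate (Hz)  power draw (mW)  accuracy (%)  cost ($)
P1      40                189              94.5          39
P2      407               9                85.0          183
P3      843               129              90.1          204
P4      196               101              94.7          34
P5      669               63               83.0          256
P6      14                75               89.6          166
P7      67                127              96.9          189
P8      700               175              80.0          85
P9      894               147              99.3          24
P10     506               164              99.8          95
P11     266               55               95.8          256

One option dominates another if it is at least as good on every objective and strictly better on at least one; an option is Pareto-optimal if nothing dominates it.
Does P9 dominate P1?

Yes

P9 vs P1: sample rate 894≥40, power draw 147≤189, accuracy 99.3≥94.5, cost 24≤39 — P9 is at least as good on every objective with at least one strict improvement.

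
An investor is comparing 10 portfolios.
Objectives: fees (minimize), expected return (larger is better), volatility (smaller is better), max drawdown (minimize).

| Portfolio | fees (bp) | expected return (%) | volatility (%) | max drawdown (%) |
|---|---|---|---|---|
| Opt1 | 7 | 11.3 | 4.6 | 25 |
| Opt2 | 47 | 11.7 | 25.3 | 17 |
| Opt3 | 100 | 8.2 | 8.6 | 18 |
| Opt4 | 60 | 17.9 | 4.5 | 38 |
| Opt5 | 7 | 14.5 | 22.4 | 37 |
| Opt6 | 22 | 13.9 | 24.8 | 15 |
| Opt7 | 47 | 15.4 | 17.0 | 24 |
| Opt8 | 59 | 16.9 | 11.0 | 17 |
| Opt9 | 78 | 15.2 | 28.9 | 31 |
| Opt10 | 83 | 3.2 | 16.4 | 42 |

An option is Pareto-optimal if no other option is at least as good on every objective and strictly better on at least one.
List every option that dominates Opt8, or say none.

Opt1: worse on expected return (11.3 vs 16.9).
Opt2: worse on expected return (11.7 vs 16.9).
Opt3: worse on fees (100 vs 59).
Opt4: worse on fees (60 vs 59).
Opt5: worse on expected return (14.5 vs 16.9).
Opt6: worse on expected return (13.9 vs 16.9).
Opt7: worse on expected return (15.4 vs 16.9).
Opt9: worse on fees (78 vs 59).
Opt10: worse on fees (83 vs 59).
No option dominates Opt8.

none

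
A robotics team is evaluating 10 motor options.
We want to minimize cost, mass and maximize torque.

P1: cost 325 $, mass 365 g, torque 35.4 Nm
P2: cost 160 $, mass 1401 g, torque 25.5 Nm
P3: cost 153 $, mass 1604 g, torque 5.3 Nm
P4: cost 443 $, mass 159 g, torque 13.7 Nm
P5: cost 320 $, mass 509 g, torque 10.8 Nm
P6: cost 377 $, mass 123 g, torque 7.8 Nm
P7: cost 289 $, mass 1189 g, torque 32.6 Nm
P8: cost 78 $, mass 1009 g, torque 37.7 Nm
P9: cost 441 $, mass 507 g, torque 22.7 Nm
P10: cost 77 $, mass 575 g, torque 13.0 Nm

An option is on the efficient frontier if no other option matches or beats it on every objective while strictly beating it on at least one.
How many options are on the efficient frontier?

P1: not dominated.
P2: dominated by P8 (cost 78≤160, mass 1009≤1401, torque 37.7≥25.5).
P3: dominated by P8 (cost 78≤153, mass 1009≤1604, torque 37.7≥5.3).
P4: not dominated.
P5: not dominated.
P6: not dominated (best mass).
P7: dominated by P8 (cost 78≤289, mass 1009≤1189, torque 37.7≥32.6).
P8: not dominated (best torque).
P9: dominated by P1 (cost 325≤441, mass 365≤507, torque 35.4≥22.7).
P10: not dominated (best cost).
Pareto-optimal: P1, P4, P5, P6, P8, P10 → 6.

6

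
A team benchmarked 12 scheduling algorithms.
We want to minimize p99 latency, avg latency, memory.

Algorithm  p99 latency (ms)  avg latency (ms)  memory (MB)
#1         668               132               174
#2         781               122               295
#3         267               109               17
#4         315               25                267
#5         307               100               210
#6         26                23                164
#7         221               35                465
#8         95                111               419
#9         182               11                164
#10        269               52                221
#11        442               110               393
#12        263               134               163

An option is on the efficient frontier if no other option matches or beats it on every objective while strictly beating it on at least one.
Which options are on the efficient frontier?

#1: dominated by #3 (p99 latency 267≤668, avg latency 109≤132, memory 17≤174).
#2: dominated by #3 (p99 latency 267≤781, avg latency 109≤122, memory 17≤295).
#3: not dominated (best memory).
#4: dominated by #6 (p99 latency 26≤315, avg latency 23≤25, memory 164≤267).
#5: dominated by #6 (p99 latency 26≤307, avg latency 23≤100, memory 164≤210).
#6: not dominated (best p99 latency).
#7: dominated by #6 (p99 latency 26≤221, avg latency 23≤35, memory 164≤465).
#8: dominated by #6 (p99 latency 26≤95, avg latency 23≤111, memory 164≤419).
#9: not dominated (best avg latency).
#10: dominated by #6 (p99 latency 26≤269, avg latency 23≤52, memory 164≤221).
#11: dominated by #3 (p99 latency 267≤442, avg latency 109≤110, memory 17≤393).
#12: not dominated.

#3, #6, #9, #12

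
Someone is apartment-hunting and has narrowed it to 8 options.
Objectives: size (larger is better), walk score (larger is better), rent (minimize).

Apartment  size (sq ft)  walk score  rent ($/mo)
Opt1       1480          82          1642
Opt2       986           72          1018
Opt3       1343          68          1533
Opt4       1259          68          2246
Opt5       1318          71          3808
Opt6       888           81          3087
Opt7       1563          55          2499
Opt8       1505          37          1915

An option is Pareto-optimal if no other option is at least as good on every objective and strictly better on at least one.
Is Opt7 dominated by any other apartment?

Opt1: worse on size (1480 vs 1563).
Opt2: worse on size (986 vs 1563).
Opt3: worse on size (1343 vs 1563).
Opt4: worse on size (1259 vs 1563).
Opt5: worse on size (1318 vs 1563).
Opt6: worse on size (888 vs 1563).
Opt8: worse on size (1505 vs 1563).
No option is at least as good as Opt7 on every objective and strictly better on one.

No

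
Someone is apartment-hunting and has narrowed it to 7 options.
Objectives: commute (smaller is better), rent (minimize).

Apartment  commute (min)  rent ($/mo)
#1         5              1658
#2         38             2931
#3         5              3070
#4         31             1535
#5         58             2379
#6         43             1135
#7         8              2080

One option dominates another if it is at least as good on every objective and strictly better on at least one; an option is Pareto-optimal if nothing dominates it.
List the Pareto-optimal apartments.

#1: not dominated.
#2: dominated by #1 (commute 5≤38, rent 1658≤2931).
#3: dominated by #1 (commute 5≤5, rent 1658≤3070).
#4: not dominated.
#5: dominated by #1 (commute 5≤58, rent 1658≤2379).
#6: not dominated (best rent).
#7: dominated by #1 (commute 5≤8, rent 1658≤2080).

#1, #4, #6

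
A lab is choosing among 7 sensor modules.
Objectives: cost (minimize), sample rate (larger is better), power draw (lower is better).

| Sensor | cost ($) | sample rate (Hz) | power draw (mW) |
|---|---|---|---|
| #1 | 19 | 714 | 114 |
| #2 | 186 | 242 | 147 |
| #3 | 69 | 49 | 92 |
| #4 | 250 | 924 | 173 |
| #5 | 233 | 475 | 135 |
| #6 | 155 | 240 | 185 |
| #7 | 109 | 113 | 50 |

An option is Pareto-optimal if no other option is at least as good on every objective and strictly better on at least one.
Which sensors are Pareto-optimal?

#1, #3, #4, #7

#1: not dominated (best cost).
#2: dominated by #1 (cost 19≤186, sample rate 714≥242, power draw 114≤147).
#3: not dominated.
#4: not dominated (best sample rate).
#5: dominated by #1 (cost 19≤233, sample rate 714≥475, power draw 114≤135).
#6: dominated by #1 (cost 19≤155, sample rate 714≥240, power draw 114≤185).
#7: not dominated (best power draw).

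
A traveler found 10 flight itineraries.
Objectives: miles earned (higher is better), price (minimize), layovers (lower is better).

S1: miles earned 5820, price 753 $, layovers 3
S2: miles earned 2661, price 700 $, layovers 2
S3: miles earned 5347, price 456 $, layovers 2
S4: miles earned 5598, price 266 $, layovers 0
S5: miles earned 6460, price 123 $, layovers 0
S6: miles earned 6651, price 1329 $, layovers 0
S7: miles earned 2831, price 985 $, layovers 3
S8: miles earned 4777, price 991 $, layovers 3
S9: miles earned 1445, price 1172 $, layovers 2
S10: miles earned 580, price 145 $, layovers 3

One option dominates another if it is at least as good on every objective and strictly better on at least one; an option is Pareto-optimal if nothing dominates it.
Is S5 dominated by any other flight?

No

S1: worse on miles earned (5820 vs 6460).
S2: worse on miles earned (2661 vs 6460).
S3: worse on miles earned (5347 vs 6460).
S4: worse on miles earned (5598 vs 6460).
S6: worse on price (1329 vs 123).
S7: worse on miles earned (2831 vs 6460).
S8: worse on miles earned (4777 vs 6460).
S9: worse on miles earned (1445 vs 6460).
S10: worse on miles earned (580 vs 6460).
No option is at least as good as S5 on every objective and strictly better on one.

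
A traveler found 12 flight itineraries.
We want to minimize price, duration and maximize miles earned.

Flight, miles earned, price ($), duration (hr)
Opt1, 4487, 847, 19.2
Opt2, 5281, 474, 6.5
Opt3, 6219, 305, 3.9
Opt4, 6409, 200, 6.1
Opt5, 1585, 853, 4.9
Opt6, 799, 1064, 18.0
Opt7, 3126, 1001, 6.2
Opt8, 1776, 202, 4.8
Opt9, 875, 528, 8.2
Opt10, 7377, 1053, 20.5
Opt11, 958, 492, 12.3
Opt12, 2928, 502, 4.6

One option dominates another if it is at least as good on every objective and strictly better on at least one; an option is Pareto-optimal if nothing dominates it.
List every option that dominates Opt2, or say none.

Opt3, Opt4

Opt3: miles earned 6219≥5281, price 305≤474, duration 3.9≤6.5 — dominates Opt2.
Opt4: miles earned 6409≥5281, price 200≤474, duration 6.1≤6.5 — dominates Opt2.
Others (Opt1, Opt5, Opt6, Opt7, Opt8, Opt9, Opt10, Opt11, Opt12) are each worse than Opt2 on at least one objective.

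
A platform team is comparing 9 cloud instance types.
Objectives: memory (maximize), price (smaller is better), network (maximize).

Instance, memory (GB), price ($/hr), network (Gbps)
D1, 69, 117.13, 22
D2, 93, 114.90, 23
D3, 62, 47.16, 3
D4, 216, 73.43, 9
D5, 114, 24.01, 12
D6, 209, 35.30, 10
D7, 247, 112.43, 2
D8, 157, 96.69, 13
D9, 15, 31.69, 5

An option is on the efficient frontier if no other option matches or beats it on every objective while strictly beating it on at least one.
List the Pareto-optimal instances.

D2, D4, D5, D6, D7, D8

D1: dominated by D2 (memory 93≥69, price 114.90≤117.13, network 23≥22).
D2: not dominated (best network).
D3: dominated by D5 (memory 114≥62, price 24.01≤47.16, network 12≥3).
D4: not dominated.
D5: not dominated (best price).
D6: not dominated.
D7: not dominated (best memory).
D8: not dominated.
D9: dominated by D5 (memory 114≥15, price 24.01≤31.69, network 12≥5).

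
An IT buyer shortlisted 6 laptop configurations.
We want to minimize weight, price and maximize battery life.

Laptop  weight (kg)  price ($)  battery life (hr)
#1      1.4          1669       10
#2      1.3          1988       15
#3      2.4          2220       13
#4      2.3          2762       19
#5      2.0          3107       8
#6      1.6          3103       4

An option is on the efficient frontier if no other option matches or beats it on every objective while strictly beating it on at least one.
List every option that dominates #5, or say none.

#1: weight 1.4≤2.0, price 1669≤3107, battery life 10≥8 — dominates #5.
#2: weight 1.3≤2.0, price 1988≤3107, battery life 15≥8 — dominates #5.
Others (#3, #4, #6) are each worse than #5 on at least one objective.

#1, #2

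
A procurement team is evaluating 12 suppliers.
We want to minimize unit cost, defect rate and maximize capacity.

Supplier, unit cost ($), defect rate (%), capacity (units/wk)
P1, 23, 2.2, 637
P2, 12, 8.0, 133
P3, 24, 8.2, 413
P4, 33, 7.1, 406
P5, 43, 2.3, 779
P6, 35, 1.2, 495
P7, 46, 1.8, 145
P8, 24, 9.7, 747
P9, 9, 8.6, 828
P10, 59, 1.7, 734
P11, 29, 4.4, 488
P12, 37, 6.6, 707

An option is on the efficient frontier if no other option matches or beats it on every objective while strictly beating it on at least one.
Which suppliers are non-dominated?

P1, P2, P5, P6, P9, P10, P12

P1: not dominated.
P2: not dominated.
P3: dominated by P1 (unit cost 23≤24, defect rate 2.2≤8.2, capacity 637≥413).
P4: dominated by P1 (unit cost 23≤33, defect rate 2.2≤7.1, capacity 637≥406).
P5: not dominated.
P6: not dominated (best defect rate).
P7: dominated by P6 (unit cost 35≤46, defect rate 1.2≤1.8, capacity 495≥145).
P8: dominated by P9 (unit cost 9≤24, defect rate 8.6≤9.7, capacity 828≥747).
P9: not dominated (best unit cost).
P10: not dominated.
P11: dominated by P1 (unit cost 23≤29, defect rate 2.2≤4.4, capacity 637≥488).
P12: not dominated.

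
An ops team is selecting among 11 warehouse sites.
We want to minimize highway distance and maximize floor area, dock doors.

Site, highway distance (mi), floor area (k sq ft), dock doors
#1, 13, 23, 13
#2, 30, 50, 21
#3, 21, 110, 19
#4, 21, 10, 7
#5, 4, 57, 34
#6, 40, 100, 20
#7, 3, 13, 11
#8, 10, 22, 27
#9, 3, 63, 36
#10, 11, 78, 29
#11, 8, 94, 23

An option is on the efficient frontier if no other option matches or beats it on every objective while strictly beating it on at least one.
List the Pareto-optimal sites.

#1: dominated by #5 (highway distance 4≤13, floor area 57≥23, dock doors 34≥13).
#2: dominated by #5 (highway distance 4≤30, floor area 57≥50, dock doors 34≥21).
#3: not dominated (best floor area).
#4: dominated by #1 (highway distance 13≤21, floor area 23≥10, dock doors 13≥7).
#5: dominated by #9 (highway distance 3≤4, floor area 63≥57, dock doors 36≥34).
#6: not dominated.
#7: dominated by #9 (highway distance 3≤3, floor area 63≥13, dock doors 36≥11).
#8: dominated by #5 (highway distance 4≤10, floor area 57≥22, dock doors 34≥27).
#9: not dominated (best dock doors).
#10: not dominated.
#11: not dominated.

#3, #6, #9, #10, #11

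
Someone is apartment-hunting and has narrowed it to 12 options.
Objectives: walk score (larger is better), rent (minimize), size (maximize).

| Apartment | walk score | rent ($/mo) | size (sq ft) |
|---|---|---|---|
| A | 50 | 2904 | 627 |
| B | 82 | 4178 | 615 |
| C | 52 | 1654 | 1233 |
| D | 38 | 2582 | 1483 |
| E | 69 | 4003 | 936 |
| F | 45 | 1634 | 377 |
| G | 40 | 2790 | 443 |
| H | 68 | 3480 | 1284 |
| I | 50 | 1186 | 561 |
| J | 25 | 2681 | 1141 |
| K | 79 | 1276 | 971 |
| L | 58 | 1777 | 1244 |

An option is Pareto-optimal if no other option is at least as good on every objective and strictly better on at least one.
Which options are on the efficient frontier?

B, C, D, H, I, K, L

A: dominated by C (walk score 52≥50, rent 1654≤2904, size 1233≥627).
B: not dominated (best walk score).
C: not dominated.
D: not dominated (best size).
E: dominated by K (walk score 79≥69, rent 1276≤4003, size 971≥936).
F: dominated by I (walk score 50≥45, rent 1186≤1634, size 561≥377).
G: dominated by C (walk score 52≥40, rent 1654≤2790, size 1233≥443).
H: not dominated.
I: not dominated (best rent).
J: dominated by C (walk score 52≥25, rent 1654≤2681, size 1233≥1141).
K: not dominated.
L: not dominated.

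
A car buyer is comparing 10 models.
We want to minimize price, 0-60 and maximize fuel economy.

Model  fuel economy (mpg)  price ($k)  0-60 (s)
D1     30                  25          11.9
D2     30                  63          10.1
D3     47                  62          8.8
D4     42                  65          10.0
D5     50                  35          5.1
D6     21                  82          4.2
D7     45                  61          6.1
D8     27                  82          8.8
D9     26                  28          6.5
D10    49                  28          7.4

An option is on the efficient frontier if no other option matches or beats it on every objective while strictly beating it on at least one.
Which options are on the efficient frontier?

D1: not dominated (best price).
D2: dominated by D3 (fuel economy 47≥30, price 62≤63, 0-60 8.8≤10.1).
D3: dominated by D5 (fuel economy 50≥47, price 35≤62, 0-60 5.1≤8.8).
D4: dominated by D3 (fuel economy 47≥42, price 62≤65, 0-60 8.8≤10.0).
D5: not dominated (best fuel economy).
D6: not dominated (best 0-60).
D7: dominated by D5 (fuel economy 50≥45, price 35≤61, 0-60 5.1≤6.1).
D8: dominated by D3 (fuel economy 47≥27, price 62≤82, 0-60 8.8≤8.8).
D9: not dominated.
D10: not dominated.

D1, D5, D6, D9, D10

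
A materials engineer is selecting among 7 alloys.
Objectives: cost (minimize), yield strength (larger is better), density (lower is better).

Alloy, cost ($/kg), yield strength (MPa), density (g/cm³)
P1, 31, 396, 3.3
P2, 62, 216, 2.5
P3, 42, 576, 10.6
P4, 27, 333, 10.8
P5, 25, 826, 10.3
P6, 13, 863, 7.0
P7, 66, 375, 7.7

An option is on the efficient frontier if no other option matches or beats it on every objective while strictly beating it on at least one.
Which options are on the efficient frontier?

P1, P2, P6

P1: not dominated.
P2: not dominated (best density).
P3: dominated by P5 (cost 25≤42, yield strength 826≥576, density 10.3≤10.6).
P4: dominated by P5 (cost 25≤27, yield strength 826≥333, density 10.3≤10.8).
P5: dominated by P6 (cost 13≤25, yield strength 863≥826, density 7.0≤10.3).
P6: not dominated (best cost).
P7: dominated by P1 (cost 31≤66, yield strength 396≥375, density 3.3≤7.7).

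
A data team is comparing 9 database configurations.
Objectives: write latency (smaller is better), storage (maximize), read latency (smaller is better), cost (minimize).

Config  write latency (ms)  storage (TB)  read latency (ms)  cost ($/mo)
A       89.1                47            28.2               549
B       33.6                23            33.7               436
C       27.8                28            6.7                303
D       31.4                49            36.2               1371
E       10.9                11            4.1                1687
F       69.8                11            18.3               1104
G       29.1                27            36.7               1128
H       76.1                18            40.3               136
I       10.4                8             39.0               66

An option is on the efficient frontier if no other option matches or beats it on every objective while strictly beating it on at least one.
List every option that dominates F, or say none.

C: write latency 27.8≤69.8, storage 28≥11, read latency 6.7≤18.3, cost 303≤1104 — dominates F.
Others (A, B, D, E, G, H, I) are each worse than F on at least one objective.

C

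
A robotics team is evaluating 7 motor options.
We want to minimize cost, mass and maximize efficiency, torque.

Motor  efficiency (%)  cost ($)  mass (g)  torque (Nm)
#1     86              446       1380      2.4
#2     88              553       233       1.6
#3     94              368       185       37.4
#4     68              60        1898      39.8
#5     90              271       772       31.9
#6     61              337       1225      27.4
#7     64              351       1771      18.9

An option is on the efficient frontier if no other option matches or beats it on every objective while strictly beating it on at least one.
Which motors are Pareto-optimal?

#3, #4, #5

#1: dominated by #3 (efficiency 94≥86, cost 368≤446, mass 185≤1380, torque 37.4≥2.4).
#2: dominated by #3 (efficiency 94≥88, cost 368≤553, mass 185≤233, torque 37.4≥1.6).
#3: not dominated (best efficiency).
#4: not dominated (best cost).
#5: not dominated.
#6: dominated by #5 (efficiency 90≥61, cost 271≤337, mass 772≤1225, torque 31.9≥27.4).
#7: dominated by #5 (efficiency 90≥64, cost 271≤351, mass 772≤1771, torque 31.9≥18.9).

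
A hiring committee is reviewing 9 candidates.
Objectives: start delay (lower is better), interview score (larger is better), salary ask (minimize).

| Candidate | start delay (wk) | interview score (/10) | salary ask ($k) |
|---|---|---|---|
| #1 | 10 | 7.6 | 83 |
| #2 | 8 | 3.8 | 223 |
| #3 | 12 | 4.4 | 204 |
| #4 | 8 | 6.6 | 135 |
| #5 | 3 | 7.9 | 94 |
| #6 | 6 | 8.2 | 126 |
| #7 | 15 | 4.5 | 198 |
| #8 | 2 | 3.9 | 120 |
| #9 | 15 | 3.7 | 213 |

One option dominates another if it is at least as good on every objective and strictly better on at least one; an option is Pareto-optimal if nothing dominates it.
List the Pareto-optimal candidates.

#1, #5, #6, #8

#1: not dominated (best salary ask).
#2: dominated by #4 (start delay 8≤8, interview score 6.6≥3.8, salary ask 135≤223).
#3: dominated by #1 (start delay 10≤12, interview score 7.6≥4.4, salary ask 83≤204).
#4: dominated by #5 (start delay 3≤8, interview score 7.9≥6.6, salary ask 94≤135).
#5: not dominated.
#6: not dominated (best interview score).
#7: dominated by #1 (start delay 10≤15, interview score 7.6≥4.5, salary ask 83≤198).
#8: not dominated (best start delay).
#9: dominated by #1 (start delay 10≤15, interview score 7.6≥3.7, salary ask 83≤213).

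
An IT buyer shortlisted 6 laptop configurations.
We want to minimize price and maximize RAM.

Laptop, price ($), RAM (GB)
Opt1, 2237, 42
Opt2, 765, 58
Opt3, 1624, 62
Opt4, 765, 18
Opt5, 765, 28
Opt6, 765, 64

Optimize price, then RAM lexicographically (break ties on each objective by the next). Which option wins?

Opt6

First minimize price: best is 765, kept {Opt2, Opt4, Opt5, Opt6}.
Then maximize RAM: best is 64, kept {Opt6}.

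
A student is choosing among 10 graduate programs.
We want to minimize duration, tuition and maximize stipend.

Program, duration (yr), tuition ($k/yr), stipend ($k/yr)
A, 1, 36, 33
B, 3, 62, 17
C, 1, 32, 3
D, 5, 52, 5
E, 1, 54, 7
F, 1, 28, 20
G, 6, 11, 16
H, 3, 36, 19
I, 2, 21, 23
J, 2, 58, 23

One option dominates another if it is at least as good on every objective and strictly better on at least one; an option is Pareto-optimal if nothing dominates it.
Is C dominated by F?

F vs C: duration 1≤1, tuition 28≤32, stipend 20≥3 — F is at least as good on every objective with at least one strict improvement.

Yes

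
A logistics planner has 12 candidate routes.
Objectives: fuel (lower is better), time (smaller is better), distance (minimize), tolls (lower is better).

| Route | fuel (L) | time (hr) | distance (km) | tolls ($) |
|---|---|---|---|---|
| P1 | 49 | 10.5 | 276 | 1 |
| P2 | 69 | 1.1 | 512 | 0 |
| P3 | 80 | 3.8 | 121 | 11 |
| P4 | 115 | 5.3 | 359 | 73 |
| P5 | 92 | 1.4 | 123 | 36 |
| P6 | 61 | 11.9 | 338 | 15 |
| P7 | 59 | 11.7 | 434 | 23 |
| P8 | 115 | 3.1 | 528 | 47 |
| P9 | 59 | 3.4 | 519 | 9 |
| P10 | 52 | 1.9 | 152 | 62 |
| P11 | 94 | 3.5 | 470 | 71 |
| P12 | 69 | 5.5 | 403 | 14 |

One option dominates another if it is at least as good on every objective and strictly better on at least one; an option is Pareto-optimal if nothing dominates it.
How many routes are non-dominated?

P1: not dominated (best fuel).
P2: not dominated (best time).
P3: not dominated (best distance).
P4: dominated by P3 (fuel 80≤115, time 3.8≤5.3, distance 121≤359, tolls 11≤73).
P5: not dominated.
P6: dominated by P1 (fuel 49≤61, time 10.5≤11.9, distance 276≤338, tolls 1≤15).
P7: dominated by P1 (fuel 49≤59, time 10.5≤11.7, distance 276≤434, tolls 1≤23).
P8: dominated by P2 (fuel 69≤115, time 1.1≤3.1, distance 512≤528, tolls 0≤47).
P9: not dominated.
P10: not dominated.
P11: dominated by P5 (fuel 92≤94, time 1.4≤3.5, distance 123≤470, tolls 36≤71).
P12: not dominated.
Pareto-optimal: P1, P2, P3, P5, P9, P10, P12 → 7.

7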